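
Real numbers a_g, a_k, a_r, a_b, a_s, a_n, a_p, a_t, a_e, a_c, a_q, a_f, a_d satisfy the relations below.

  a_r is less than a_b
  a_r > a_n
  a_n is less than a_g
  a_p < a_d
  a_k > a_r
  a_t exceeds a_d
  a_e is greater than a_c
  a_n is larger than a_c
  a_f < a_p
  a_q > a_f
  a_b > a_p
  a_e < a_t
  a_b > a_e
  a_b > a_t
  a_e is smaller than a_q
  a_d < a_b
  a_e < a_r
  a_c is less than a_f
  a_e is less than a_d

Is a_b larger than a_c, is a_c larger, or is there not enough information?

Chaining the given relations: a_c < a_f < a_p < a_d < a_t < a_b.
So a_b is larger.

a_b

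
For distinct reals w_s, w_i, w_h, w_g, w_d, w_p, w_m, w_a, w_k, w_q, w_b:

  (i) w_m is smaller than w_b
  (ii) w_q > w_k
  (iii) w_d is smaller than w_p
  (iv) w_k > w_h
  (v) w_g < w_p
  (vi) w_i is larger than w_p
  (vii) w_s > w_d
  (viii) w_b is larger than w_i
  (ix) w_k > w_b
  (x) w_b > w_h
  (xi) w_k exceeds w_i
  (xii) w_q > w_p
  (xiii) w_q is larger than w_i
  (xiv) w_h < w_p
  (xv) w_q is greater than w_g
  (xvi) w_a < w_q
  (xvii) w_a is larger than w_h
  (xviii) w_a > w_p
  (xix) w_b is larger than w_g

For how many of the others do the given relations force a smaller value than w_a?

Directly below w_a: w_h, w_p.
One step further: w_g, w_d (4 so far).
No other element is forced below w_a by the given relations, so the count is 4.

4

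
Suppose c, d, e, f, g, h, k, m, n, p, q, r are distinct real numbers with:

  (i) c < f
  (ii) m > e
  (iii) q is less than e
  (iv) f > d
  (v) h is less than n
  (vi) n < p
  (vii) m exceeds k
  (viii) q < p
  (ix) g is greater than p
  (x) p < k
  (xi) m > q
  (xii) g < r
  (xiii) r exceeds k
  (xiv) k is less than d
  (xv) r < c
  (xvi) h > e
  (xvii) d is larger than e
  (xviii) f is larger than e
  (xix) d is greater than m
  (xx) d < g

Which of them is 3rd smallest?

Chaining the given pairs: q < e < h < n < p < k < m < d < g < r < c < f.
The 3rd smallest is h.

h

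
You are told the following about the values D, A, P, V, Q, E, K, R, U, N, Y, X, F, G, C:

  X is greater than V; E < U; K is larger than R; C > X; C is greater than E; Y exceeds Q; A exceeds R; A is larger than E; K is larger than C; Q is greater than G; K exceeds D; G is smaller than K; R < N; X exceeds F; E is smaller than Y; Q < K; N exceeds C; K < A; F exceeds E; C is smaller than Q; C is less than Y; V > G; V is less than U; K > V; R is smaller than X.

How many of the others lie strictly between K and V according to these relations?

The relations place V below K. An element lies strictly between them when it is forced above V and also forced below K.
Above V: {X, C, Q, N, Y, U, A}. Below K: {E, G, F, R, X, C, Q, D}.
Intersection: {X, C, Q} — 3.

3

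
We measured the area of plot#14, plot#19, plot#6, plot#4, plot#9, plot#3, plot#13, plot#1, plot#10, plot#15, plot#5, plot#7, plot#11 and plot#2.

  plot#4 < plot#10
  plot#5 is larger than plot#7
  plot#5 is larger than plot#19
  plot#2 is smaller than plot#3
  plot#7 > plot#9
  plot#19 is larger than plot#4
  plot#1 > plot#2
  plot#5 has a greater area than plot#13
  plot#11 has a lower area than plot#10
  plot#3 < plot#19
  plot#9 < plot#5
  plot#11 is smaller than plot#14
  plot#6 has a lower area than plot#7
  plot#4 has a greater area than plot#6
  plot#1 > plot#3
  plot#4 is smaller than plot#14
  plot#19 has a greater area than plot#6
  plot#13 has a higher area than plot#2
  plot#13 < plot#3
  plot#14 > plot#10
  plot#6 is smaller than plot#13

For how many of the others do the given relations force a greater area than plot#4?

4

The elements the relations force above plot#4 are plot#10, plot#19, plot#5, plot#14 — no chain reaches any other.
That is 4.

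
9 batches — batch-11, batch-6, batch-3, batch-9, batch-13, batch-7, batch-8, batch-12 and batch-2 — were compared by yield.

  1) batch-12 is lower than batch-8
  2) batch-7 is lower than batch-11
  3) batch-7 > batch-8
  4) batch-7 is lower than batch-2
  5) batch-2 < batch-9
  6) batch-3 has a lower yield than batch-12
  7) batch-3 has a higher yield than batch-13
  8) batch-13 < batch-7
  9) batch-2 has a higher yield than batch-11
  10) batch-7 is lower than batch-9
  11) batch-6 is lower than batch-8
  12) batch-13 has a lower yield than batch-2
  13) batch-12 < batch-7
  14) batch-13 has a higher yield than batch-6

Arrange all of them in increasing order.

The consecutive links are each given: batch-6 < batch-13; batch-13 < batch-3; batch-3 < batch-12; batch-12 < batch-8; batch-8 < batch-7; batch-7 < batch-11; batch-11 < batch-2; batch-2 < batch-9.

batch-6 < batch-13 < batch-3 < batch-12 < batch-8 < batch-7 < batch-11 < batch-2 < batch-9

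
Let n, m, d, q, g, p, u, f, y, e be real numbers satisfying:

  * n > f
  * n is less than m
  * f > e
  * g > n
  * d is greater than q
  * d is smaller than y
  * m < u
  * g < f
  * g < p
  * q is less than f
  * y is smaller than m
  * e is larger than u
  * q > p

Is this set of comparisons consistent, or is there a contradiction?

We have f < n stated directly, yet also n < g < p < q < d < y < m < u < e < f by chaining the others — so n < f. Contradiction.

inconsistent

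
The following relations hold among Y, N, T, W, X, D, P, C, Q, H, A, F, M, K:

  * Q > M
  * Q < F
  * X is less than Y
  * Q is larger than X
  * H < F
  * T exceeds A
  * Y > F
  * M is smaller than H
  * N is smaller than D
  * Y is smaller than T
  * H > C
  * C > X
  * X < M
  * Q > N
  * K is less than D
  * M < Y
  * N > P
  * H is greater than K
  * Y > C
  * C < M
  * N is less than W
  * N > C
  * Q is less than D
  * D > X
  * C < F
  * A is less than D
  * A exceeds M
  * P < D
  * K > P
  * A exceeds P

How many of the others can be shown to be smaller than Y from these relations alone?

9

From Y the given relations immediately reach X, C, M, F.
From those, H, Q — 6 in total.
From those, K, N — 8 in total.
From those, P — 9 in total.
Nothing else is reachable below Y; 9 in all.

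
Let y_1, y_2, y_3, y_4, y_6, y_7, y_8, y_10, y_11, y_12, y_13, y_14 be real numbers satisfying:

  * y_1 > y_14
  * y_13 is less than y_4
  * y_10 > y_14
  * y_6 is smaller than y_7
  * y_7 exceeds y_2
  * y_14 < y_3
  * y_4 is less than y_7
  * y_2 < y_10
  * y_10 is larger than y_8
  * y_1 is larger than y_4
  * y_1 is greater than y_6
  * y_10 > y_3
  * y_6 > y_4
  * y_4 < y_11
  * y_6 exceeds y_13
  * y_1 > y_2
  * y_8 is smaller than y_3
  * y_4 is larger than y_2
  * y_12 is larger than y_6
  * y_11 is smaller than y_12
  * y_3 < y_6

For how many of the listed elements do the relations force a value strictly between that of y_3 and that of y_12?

Chaining upward from y_3 reaches: y_6, y_1, y_7, y_10.
Chaining downward from y_12 reaches: y_8, y_13, y_14, y_2, y_4, y_6, y_11.
Strictly between y_3 and y_12 are those in both lists: y_6 — 1 element.

1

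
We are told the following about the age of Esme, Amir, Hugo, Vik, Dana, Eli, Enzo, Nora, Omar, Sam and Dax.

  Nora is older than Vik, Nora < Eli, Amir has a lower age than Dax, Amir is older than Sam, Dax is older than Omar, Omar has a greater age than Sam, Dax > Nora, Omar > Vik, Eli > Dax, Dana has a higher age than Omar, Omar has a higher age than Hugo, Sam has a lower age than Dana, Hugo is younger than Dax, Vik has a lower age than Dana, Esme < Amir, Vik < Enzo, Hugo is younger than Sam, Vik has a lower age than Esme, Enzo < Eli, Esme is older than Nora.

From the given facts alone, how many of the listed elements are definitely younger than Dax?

Directly below Dax: Hugo, Omar, Nora, Amir.
One step further: Vik, Sam, Esme (7 so far).
No other element is forced below Dax by the given relations, so the count is 7.

7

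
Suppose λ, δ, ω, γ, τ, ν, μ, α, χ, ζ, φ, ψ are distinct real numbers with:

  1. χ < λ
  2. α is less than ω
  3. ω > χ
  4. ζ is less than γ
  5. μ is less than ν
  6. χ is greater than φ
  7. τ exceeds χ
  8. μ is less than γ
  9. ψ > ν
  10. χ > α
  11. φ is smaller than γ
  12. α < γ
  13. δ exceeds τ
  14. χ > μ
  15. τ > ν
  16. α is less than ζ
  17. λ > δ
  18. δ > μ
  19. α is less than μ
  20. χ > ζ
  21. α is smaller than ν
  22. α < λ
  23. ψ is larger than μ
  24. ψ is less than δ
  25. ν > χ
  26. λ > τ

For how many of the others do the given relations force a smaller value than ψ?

Directly below ψ: μ, ν.
One step further: α, χ (4 so far).
One step further: φ, ζ (6 so far).
Nothing else is reachable below ψ; 6 in all.

6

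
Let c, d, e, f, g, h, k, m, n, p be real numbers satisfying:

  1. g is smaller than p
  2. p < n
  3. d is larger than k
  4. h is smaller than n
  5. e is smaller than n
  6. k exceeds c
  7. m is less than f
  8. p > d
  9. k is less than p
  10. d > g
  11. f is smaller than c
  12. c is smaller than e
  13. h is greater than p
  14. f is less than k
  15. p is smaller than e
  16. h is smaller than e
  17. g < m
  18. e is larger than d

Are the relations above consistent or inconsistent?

The single ordering g < m < f < c < k < d < p < h < e < n satisfies every listed relation, so no contradiction arises.

consistent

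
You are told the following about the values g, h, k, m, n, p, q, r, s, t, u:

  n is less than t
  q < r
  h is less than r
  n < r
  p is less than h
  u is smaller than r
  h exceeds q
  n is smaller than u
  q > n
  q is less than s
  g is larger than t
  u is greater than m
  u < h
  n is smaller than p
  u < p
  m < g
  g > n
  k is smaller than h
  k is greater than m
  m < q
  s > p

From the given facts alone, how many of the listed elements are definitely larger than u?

4

The elements the relations force above u are p, h, r, s — no chain reaches any other.
That is 4.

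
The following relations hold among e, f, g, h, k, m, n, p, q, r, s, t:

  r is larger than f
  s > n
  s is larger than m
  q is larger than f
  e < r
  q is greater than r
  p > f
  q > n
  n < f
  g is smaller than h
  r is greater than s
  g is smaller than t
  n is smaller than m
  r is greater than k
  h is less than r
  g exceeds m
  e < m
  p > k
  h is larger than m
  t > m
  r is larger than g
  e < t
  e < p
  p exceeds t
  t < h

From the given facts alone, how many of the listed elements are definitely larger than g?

The elements the relations force above g are t, h, r, p, q — no chain reaches any other.
That is 5.

5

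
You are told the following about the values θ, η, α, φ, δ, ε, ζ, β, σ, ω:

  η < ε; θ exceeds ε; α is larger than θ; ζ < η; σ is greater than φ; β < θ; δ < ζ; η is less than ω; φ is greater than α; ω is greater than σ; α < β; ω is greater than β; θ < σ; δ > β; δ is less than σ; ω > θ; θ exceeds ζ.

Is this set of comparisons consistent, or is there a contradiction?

inconsistent

We have α < β stated directly, yet also β < δ < ζ < η < ε < θ < α by chaining the others — so β < α. Contradiction.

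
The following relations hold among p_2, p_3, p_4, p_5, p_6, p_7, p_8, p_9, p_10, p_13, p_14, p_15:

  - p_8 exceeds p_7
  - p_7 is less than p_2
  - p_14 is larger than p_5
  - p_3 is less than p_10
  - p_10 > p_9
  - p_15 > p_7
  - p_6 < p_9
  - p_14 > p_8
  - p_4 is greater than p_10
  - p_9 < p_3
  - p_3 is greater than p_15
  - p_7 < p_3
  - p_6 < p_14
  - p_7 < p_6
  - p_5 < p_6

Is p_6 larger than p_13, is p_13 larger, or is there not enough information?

undetermined

Following every chain through p_13: nothing is chained to p_13.
p_6 is not reached, and no chain runs the other way from p_6 to p_13.
So the given relations leave the order of p_13 and p_6 undetermined.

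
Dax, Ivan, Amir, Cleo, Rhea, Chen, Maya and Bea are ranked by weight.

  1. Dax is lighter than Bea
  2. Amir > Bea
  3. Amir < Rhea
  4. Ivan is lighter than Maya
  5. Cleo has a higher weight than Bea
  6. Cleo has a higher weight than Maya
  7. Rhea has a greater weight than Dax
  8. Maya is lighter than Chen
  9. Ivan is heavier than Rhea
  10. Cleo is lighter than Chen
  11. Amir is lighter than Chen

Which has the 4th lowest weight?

Rhea

The consecutive relations fix a unique order: Dax < Bea < Amir < Rhea < Ivan < Maya < Cleo < Chen.
The 4th smallest is Rhea.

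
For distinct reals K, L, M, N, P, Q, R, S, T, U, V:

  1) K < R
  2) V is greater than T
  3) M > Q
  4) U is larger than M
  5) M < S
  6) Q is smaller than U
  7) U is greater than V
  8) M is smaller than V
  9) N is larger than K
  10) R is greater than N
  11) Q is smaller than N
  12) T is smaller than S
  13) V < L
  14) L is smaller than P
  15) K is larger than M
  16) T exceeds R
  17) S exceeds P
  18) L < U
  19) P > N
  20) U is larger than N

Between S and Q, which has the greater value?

The relevant relations are Q < M; M < K; K < N; N < R; R < T; T < V; V < L; L < P; P < S.
Together: Q < M < K < N < R < T < V < L < P < S.
So Q < S; S is the larger of the two.

S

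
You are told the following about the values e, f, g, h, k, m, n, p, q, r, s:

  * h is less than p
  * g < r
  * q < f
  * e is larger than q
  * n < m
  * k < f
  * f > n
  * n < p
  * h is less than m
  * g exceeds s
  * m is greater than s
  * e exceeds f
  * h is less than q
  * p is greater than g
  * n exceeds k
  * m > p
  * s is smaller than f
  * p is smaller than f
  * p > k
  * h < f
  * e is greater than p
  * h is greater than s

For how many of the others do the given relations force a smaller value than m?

Directly below m: s, h, n, p.
One step further: k, g (6 so far).
Nothing else is reachable below m; 6 in all.

6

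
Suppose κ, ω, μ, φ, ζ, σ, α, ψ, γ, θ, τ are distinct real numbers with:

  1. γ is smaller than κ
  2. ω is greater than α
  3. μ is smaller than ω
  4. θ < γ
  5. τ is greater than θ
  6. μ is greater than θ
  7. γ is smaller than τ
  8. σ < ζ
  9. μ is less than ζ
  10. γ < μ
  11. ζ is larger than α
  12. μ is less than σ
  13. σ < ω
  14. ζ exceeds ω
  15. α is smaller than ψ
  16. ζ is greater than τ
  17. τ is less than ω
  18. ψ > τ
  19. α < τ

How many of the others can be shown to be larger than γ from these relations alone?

Directly above γ: κ, μ, τ.
One step further: σ, ω, ψ, ζ (7 so far).
No other element is forced above γ by the given relations, so the count is 7.

7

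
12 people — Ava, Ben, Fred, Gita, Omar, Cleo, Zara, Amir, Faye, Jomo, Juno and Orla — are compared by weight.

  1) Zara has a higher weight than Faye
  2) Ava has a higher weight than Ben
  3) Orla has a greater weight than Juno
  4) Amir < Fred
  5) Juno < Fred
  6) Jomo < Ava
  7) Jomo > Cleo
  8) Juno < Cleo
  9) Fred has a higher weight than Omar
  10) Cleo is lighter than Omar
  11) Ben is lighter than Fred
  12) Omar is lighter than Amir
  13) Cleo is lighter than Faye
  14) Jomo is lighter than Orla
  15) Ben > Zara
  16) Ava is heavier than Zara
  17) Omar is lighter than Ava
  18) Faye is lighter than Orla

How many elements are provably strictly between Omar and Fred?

The relations place Omar below Fred. An element lies strictly between them when it is forced above Omar and also forced below Fred.
Above Omar: {Amir, Ava}. Below Fred: {Juno, Cleo, Faye, Zara, Amir, Ben}.
Intersection: {Amir} — 1.

1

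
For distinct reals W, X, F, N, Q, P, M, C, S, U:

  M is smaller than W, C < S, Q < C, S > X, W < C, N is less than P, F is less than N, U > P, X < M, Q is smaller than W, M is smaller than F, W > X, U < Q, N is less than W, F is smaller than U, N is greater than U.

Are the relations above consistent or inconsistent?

We have U < N stated directly, yet also N < P < U by chaining the others — so N < U. Contradiction.

inconsistent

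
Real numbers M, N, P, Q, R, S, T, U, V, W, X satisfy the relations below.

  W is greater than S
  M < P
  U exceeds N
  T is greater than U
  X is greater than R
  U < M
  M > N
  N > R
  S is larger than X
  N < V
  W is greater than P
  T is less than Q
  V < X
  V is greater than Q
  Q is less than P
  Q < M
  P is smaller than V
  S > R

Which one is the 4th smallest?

Piecing the relations together gives one ordering: R < N < U < T < Q < M < P < V < X < S < W.
Counting 4 from the smallest end gives T.

T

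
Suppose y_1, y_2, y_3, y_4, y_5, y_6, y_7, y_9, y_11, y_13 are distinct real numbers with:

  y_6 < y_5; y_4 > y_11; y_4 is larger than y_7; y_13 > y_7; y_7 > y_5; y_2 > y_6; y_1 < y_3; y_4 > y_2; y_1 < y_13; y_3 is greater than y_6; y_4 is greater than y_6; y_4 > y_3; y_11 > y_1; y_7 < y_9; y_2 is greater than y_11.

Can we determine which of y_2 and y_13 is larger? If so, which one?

Following every chain through y_13: below y_13 we get y_6, y_5, y_7, y_1.
y_2 is not reached, and no chain runs the other way from y_2 to y_13.
So the given relations leave the order of y_13 and y_2 undetermined.

undetermined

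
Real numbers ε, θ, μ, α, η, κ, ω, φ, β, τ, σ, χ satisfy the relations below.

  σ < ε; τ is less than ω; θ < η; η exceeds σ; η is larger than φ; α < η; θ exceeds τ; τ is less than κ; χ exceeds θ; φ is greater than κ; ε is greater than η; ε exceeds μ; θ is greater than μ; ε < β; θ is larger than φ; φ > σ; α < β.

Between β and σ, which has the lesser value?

Following the relations from σ: σ < φ < θ < η < ε < β.
So σ < β; σ is the smaller of the two.

σ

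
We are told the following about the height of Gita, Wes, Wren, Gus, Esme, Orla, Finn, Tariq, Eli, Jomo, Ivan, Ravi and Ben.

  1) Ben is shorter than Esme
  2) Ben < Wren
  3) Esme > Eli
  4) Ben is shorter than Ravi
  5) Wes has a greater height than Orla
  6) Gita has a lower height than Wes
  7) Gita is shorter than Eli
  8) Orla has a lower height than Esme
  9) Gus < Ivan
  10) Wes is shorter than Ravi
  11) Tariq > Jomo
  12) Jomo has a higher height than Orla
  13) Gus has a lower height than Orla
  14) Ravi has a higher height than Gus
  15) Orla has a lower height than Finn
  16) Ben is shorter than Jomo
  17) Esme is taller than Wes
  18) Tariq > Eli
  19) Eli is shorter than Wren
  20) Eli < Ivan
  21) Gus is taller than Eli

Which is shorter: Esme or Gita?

Gita

Gita < Eli and Eli < Gus give Gita < Gus.
With Gus < Orla: Gita < Eli < Gus < Orla.
Then Orla < Wes extends the chain to Wes.
Then Wes < Esme extends the chain to Esme.
So Gita < Esme; Gita is the shorter of the two.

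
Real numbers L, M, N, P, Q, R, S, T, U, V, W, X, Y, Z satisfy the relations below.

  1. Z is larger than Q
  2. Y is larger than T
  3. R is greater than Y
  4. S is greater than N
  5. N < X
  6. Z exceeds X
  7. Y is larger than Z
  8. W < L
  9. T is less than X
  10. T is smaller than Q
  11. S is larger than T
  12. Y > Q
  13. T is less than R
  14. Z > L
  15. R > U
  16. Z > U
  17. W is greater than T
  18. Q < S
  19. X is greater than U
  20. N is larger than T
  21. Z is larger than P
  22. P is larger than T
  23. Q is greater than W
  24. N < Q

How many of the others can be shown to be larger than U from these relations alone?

4

From U the given relations immediately reach X, Z, R.
From those, Y — 4 in total.
No other element is forced above U by the given relations, so the count is 4.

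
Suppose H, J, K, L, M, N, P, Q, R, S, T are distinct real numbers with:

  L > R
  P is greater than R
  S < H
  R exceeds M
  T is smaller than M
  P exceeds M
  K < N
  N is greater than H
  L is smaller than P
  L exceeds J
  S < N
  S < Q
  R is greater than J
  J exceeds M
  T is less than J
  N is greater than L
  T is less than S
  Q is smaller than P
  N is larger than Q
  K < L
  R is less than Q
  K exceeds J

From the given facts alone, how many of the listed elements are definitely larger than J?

6

Directly above J: R, K, L.
One step further: Q, N, P (6 so far).
Nothing else is reachable above J; 6 in all.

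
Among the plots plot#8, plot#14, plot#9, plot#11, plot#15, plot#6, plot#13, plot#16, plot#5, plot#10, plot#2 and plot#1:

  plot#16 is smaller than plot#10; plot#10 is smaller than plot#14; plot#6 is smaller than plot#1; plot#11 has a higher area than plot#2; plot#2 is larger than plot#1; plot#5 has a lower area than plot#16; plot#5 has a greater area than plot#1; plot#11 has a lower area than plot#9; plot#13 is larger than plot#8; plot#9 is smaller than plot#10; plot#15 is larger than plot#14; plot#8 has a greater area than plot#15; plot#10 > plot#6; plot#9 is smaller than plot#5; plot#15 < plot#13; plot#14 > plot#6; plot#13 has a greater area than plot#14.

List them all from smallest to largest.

Nothing is placed below plot#6, so it is least; from there plot#6 < plot#1; plot#1 < plot#2; plot#2 < plot#11; plot#11 < plot#9; plot#9 < plot#5; plot#5 < plot#16; plot#16 < plot#10; plot#10 < plot#14; plot#14 < plot#15; plot#15 < plot#8; plot#8 < plot#13, each given directly.

plot#6 < plot#1 < plot#2 < plot#11 < plot#9 < plot#5 < plot#16 < plot#10 < plot#14 < plot#15 < plot#8 < plot#13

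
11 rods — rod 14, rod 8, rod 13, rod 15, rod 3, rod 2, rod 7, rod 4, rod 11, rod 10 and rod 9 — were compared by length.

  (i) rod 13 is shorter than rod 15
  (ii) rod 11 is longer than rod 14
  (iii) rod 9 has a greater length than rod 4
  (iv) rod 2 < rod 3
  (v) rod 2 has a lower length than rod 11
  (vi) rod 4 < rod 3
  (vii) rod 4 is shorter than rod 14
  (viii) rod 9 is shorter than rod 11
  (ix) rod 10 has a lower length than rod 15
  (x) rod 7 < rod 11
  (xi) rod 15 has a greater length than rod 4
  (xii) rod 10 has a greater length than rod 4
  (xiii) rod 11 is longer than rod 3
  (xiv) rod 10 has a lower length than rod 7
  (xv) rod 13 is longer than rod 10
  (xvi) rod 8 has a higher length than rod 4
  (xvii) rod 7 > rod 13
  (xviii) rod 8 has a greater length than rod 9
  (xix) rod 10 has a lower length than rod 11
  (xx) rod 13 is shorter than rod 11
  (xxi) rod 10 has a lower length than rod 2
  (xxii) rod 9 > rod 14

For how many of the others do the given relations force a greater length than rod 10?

The elements the relations force above rod 10 are rod 2, rod 3, rod 13, rod 7, rod 11, rod 15 — no chain reaches any other.
That is 6.

6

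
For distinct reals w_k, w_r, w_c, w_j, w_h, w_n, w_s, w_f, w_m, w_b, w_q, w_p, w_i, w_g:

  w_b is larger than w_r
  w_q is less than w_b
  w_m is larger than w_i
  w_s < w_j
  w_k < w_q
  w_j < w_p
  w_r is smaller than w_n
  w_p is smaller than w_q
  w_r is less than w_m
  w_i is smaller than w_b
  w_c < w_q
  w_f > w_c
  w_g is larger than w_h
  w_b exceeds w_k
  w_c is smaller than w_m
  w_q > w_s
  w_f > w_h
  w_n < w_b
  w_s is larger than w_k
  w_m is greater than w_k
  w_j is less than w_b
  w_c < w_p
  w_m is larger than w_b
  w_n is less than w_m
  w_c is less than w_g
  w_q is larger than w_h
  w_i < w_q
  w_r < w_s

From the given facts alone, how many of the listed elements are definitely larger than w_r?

7

From w_r the given relations immediately reach w_s, w_n, w_b, w_m.
From those, w_j, w_q — 6 in total.
From those, w_p — 7 in total.
No other element is forced above w_r by the given relations, so the count is 7.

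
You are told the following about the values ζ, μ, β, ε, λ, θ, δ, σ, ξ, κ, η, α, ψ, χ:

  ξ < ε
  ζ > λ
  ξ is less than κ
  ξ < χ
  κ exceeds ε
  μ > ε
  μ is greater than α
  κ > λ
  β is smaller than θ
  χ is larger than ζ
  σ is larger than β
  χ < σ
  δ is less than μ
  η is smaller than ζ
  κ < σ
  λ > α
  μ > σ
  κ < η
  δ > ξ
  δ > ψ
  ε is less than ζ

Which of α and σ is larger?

σ

The relevant relations are α < λ; λ < κ; κ < η; η < ζ; ζ < χ; χ < σ.
Chaining these gives α < λ < κ < η < ζ < χ < σ.
So α < σ; σ is the larger of the two.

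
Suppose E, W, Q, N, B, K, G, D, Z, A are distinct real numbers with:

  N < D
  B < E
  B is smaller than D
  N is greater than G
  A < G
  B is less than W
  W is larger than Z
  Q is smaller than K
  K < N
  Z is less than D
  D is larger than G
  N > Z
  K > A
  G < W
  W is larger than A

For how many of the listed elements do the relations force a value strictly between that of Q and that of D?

2

The relations place Q below D. An element lies strictly between them when it is forced above Q and also forced below D.
Above Q: {K, N}. Below D: {A, B, Z, K, G, N}.
Intersection: {K, N} — 2.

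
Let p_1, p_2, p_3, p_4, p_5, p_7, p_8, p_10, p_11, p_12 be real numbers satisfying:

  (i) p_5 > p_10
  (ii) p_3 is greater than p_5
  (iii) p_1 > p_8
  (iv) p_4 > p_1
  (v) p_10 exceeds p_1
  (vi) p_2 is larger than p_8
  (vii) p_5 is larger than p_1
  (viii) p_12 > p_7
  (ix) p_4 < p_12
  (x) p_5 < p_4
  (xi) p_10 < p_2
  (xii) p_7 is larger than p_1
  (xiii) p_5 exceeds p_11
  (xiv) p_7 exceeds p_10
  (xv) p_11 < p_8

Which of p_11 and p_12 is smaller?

Link the given pairs in sequence: p_11 < p_8; p_8 < p_1; p_1 < p_10; p_10 < p_5; p_5 < p_4; p_4 < p_12.
Chaining these gives p_11 < p_8 < p_1 < p_10 < p_5 < p_4 < p_12.
So p_11 < p_12; p_11 is the smaller of the two.

p_11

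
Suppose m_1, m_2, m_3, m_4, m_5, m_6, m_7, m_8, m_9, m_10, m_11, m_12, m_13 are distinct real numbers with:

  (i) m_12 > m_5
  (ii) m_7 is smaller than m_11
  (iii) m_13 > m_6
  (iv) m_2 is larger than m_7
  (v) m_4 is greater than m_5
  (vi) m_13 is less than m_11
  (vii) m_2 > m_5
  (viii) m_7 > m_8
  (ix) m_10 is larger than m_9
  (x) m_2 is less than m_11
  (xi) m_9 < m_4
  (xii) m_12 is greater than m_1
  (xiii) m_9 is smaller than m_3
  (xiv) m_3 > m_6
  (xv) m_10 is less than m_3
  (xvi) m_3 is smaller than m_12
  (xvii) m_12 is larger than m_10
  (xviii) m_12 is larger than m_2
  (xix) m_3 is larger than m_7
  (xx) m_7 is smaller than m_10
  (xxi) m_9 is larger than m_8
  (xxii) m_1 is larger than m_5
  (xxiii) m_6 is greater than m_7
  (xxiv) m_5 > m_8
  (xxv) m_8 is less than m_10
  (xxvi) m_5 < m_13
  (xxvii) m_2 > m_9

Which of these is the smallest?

m_5 is not least since m_8 < m_5; m_7 is not least since m_8 < m_7; m_1 is not least since m_5 < m_1; m_9 is not least since m_8 < m_9; m_6 is not least since m_7 < m_6; m_10 is not least since m_9 < m_10; m_13 is not least since m_6 < m_13; m_2 is not least since m_7 < m_2; m_11 is not least since m_2 < m_11; m_3 is not least since m_6 < m_3; m_12 is not least since m_10 < m_12; m_4 is not least since m_9 < m_4.
Only m_8 has nothing below it, so m_8 is the smallest.

m_8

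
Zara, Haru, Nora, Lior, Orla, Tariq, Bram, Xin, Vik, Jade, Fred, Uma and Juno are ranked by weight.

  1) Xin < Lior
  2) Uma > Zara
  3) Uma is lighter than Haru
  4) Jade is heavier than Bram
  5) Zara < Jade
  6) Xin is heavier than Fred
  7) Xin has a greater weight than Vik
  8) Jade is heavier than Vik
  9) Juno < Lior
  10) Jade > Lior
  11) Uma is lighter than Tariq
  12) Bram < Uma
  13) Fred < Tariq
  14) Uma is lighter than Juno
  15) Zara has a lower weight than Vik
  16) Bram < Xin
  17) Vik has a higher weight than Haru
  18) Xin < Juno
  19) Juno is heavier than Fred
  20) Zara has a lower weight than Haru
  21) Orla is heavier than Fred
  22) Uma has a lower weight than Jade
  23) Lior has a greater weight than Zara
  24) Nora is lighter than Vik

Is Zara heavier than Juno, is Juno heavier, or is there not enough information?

Juno

The relevant relations are Zara < Uma; Uma < Haru; Haru < Vik; Vik < Xin; Xin < Juno.
Chaining these gives Zara < Uma < Haru < Vik < Xin < Juno.
So Juno is heavier.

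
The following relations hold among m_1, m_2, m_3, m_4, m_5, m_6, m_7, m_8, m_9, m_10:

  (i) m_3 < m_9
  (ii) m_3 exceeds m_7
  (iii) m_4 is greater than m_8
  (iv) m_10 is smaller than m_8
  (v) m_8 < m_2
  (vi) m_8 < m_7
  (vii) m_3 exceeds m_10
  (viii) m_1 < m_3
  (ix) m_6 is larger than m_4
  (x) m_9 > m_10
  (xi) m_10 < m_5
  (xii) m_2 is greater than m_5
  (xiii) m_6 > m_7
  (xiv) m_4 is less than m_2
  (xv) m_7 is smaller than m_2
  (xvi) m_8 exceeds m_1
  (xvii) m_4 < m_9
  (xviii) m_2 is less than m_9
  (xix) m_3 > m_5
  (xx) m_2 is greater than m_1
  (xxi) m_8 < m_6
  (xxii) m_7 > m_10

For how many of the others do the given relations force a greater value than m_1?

Directly above m_1: m_8, m_2, m_3.
One step further: m_7, m_4, m_6, m_9 (7 so far).
No other element is forced above m_1 by the given relations, so the count is 7.

7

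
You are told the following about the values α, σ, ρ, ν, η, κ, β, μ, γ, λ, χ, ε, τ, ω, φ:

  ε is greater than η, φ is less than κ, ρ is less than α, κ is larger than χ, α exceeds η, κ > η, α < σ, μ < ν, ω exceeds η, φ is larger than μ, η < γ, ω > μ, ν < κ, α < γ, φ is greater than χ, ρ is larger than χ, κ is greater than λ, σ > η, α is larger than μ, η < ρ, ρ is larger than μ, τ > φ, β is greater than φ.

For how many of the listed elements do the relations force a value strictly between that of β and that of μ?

1

Chaining upward from μ reaches: φ, ρ, τ, ν, α, κ, σ, ω, γ.
Chaining downward from β reaches: χ, φ.
Strictly between μ and β are those in both lists: φ — 1 element.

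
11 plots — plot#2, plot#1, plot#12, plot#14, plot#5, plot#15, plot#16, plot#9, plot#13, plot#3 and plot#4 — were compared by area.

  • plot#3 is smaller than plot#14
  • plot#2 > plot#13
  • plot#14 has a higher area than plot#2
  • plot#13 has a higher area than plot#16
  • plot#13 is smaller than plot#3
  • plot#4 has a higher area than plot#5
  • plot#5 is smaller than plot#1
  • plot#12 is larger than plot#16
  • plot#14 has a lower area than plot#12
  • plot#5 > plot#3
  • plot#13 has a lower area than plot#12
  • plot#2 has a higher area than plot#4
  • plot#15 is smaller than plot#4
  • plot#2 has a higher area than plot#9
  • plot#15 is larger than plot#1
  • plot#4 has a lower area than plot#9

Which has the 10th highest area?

plot#13

Chaining the given pairs: plot#16 < plot#13 < plot#3 < plot#5 < plot#1 < plot#15 < plot#4 < plot#9 < plot#2 < plot#14 < plot#12.
The 10th largest is plot#13.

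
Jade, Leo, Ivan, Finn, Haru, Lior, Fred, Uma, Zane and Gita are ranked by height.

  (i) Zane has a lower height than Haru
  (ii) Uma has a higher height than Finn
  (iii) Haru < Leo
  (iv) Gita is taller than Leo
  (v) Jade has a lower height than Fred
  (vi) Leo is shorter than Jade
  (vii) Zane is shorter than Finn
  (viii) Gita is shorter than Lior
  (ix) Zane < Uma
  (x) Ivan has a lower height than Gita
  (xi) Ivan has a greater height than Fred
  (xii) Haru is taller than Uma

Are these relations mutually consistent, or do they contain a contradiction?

consistent

Every relation is compatible with Zane < Finn < Uma < Haru < Leo < Jade < Fred < Ivan < Gita < Lior; the set is consistent.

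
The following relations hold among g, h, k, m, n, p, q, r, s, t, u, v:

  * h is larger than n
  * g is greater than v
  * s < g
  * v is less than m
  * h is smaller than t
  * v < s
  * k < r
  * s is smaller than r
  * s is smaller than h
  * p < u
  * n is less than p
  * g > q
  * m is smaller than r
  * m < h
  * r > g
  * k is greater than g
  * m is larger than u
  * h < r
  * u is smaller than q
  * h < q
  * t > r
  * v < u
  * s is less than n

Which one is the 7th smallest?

h

Piecing the relations together gives one ordering: v < s < n < p < u < m < h < q < g < k < r < t.
The 7th smallest is h.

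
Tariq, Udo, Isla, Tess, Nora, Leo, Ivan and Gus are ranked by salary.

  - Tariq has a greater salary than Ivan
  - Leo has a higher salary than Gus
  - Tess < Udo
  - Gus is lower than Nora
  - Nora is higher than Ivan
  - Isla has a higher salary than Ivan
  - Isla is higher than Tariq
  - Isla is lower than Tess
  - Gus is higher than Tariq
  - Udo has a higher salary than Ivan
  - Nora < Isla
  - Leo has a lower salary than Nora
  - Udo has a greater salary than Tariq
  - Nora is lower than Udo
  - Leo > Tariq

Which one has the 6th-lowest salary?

The consecutive relations fix a unique order: Ivan < Tariq < Gus < Leo < Nora < Isla < Tess < Udo.
The 6th smallest is Isla.

Isla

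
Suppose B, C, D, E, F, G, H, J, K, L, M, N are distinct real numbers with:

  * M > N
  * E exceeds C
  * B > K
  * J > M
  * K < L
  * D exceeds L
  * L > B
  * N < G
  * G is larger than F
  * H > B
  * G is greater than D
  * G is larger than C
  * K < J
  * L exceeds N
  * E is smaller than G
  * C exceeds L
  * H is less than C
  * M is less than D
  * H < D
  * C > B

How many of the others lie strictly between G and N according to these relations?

5

The relations place N below G. An element lies strictly between them when it is forced above N and also forced below G.
Above N: {L, M, C, E, D, J}. Below G: {K, B, H, F, L, M, C, E, D}.
Intersection: {L, M, C, E, D} — 5.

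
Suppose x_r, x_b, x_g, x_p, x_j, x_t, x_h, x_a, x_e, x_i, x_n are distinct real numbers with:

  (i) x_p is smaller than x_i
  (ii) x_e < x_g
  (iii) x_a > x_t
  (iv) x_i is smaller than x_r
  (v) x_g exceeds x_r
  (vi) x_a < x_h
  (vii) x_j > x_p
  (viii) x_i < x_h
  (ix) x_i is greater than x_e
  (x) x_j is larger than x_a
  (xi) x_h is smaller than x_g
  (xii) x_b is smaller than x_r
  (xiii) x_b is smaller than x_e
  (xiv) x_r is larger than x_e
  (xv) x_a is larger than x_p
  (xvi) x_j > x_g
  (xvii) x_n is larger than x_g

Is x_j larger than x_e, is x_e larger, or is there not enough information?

Chaining the given relations: x_e < x_i < x_r < x_g < x_j.
So x_j is larger.

x_j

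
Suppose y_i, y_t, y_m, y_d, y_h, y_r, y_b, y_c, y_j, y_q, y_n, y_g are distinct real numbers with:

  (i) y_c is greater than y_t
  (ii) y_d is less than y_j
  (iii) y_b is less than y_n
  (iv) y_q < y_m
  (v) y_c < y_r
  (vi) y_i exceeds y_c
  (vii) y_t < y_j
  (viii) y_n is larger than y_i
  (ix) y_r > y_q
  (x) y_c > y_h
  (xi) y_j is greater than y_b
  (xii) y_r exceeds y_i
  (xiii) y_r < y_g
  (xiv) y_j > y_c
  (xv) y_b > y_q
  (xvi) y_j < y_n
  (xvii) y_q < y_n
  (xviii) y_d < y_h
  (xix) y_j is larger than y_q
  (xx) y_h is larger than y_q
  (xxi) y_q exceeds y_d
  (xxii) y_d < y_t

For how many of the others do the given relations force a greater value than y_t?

6

The elements the relations force above y_t are y_c, y_j, y_i, y_n, y_r, y_g — no chain reaches any other.
That is 6.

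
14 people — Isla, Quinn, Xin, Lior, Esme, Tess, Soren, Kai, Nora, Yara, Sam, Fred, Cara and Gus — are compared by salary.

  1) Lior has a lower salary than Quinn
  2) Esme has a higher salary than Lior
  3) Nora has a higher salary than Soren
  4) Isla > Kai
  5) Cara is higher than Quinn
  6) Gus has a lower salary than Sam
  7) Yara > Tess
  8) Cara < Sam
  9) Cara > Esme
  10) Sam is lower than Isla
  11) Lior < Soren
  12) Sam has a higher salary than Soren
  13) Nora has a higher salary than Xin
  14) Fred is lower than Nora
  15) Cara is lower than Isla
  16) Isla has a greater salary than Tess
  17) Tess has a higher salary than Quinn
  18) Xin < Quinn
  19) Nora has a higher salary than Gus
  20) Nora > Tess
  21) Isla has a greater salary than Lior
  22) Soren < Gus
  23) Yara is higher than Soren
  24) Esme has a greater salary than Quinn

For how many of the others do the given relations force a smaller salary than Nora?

The elements the relations force below Nora are Xin, Fred, Lior, Quinn, Soren, Gus, Tess — no chain reaches any other.
That is 7.

7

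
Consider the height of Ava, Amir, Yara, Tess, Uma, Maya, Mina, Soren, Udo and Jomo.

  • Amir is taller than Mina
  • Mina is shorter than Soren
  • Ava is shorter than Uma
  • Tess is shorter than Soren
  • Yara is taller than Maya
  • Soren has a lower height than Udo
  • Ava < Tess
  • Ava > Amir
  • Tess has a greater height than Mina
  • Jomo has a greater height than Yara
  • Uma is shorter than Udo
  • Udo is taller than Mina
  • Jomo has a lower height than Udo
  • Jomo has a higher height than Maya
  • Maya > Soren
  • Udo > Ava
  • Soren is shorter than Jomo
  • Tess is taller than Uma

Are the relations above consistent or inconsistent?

consistent

Every relation is compatible with Mina < Amir < Ava < Uma < Tess < Soren < Maya < Yara < Jomo < Udo; the set is consistent.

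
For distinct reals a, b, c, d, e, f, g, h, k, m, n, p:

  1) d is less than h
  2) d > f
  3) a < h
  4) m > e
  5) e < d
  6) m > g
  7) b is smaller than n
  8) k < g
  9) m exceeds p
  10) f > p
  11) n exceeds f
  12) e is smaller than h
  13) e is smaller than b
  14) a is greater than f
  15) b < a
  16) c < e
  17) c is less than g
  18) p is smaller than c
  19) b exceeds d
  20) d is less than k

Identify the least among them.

p

Chaining upward from p: directly above it, c, f, m; then e, d, g, a, n; then k, b, h.
That covers every other element, and nothing is given below p, so p is the least.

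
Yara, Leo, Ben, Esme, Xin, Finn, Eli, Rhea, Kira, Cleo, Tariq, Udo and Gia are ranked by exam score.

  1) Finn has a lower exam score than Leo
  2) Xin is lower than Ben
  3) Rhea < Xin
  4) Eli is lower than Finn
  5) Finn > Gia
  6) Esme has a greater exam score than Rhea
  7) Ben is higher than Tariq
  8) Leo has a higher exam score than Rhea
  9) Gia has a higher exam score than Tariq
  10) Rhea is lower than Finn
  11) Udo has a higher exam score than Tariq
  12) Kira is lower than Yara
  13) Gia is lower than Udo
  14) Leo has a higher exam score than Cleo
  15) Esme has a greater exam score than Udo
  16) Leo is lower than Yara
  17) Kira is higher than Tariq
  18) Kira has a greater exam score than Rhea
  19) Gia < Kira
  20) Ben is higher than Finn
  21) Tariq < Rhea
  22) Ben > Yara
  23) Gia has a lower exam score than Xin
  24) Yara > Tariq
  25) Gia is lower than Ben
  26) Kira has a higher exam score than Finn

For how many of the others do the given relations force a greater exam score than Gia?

From Gia the given relations immediately reach Xin, Udo, Finn, Kira, Ben.
From those, Leo, Yara, Esme — 8 in total.
Nothing else is reachable above Gia; 8 in all.

8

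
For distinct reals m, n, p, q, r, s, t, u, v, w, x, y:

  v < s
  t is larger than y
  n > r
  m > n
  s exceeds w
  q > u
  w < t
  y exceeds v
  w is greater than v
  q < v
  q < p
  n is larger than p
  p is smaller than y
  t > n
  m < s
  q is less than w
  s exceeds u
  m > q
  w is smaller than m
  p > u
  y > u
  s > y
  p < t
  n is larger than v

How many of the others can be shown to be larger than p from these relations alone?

5

Directly above p: y, n, t.
One step further: m, s (5 so far).
Nothing else is reachable above p; 5 in all.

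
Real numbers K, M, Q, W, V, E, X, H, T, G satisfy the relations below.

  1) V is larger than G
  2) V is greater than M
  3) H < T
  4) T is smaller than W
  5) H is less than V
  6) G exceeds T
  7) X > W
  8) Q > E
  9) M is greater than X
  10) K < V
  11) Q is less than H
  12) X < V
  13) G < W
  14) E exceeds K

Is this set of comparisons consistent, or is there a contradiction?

The single ordering K < E < Q < H < T < G < W < X < M < V satisfies every listed relation, so no contradiction arises.

consistent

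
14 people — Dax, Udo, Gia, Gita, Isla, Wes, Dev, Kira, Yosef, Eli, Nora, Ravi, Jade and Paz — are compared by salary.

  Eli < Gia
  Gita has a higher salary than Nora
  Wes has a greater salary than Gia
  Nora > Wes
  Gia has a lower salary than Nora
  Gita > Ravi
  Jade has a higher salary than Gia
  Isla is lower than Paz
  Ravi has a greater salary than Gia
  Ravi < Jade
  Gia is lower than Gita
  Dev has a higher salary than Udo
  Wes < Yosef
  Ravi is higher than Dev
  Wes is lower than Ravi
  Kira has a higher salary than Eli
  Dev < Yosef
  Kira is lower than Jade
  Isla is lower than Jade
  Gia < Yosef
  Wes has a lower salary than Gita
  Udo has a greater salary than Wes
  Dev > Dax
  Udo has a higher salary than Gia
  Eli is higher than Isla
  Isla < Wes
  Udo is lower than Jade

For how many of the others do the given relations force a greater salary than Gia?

The elements the relations force above Gia are Wes, Udo, Dev, Nora, Ravi, Yosef, Jade, Gita — no chain reaches any other.
That is 8.

8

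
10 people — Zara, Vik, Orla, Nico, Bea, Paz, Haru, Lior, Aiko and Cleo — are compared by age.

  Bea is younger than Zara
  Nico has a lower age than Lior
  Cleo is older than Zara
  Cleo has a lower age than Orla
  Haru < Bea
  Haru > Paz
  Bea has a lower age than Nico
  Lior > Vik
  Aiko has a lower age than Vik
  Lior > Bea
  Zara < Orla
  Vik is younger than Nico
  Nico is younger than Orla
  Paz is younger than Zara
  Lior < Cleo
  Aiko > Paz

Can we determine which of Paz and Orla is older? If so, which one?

Orla

Following the relations from Paz: Paz < Aiko < Vik < Nico < Lior < Cleo < Orla.
So Orla is older.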